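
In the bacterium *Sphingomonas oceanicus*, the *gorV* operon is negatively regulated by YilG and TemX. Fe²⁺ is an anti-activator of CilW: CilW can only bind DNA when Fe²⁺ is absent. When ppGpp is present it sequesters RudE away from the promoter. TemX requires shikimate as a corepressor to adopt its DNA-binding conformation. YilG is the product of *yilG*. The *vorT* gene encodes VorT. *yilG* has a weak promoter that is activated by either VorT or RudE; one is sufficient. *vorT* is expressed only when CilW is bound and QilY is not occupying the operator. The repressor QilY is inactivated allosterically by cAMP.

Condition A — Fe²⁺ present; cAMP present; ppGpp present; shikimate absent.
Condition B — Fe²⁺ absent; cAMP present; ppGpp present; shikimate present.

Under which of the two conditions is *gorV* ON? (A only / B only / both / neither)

A only

Condition A:
Fe²⁺ is present, so CilW is inactive.
cAMP is present, so QilY is inactive.
Required activator CilW is absent, so *vorT* is not transcribed.
So VorT is not produced.
ppGpp is present, so RudE is inactive.
No activator is available at the *yilG* promoter, so *yilG* is not transcribed.
So YilG is not produced.
Shikimate is absent, so TemX is inactive.
With no repressor bound, *gorV* is transcribed.
→ *gorV* is ON in A.
Condition B:
Fe²⁺ is absent, so CilW is active.
cAMP is present, so QilY is inactive.
No repressor is bound and CilW is active, so *vorT* is transcribed.
So VorT is produced and active.
ppGpp is present, so RudE is inactive.
Activator VorT is present, so *yilG* is transcribed.
So YilG is produced and active.
Shikimate is present, so TemX is active.
With repressor YilG bound, *gorV* is not transcribed.
→ *gorV* is OFF in B.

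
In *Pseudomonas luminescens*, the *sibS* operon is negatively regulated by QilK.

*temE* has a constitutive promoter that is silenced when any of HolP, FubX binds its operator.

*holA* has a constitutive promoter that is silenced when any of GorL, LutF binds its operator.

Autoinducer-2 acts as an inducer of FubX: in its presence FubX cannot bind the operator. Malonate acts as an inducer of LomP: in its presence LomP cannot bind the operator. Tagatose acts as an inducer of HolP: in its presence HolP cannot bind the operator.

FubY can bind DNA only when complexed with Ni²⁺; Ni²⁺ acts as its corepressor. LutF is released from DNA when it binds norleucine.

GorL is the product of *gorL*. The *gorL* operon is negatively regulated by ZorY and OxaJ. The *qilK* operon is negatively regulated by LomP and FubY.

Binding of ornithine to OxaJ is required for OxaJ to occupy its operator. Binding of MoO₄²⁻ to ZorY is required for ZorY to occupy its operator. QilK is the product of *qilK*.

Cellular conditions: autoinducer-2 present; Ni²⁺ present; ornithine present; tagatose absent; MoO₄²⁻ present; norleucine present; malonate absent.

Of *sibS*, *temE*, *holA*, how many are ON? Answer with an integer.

2

Malonate is absent, so LomP is active.
Ni²⁺ is present, so FubY is active.
With repressor LomP bound, *qilK* is not transcribed.
So QilK is not produced.
With no repressor bound, *sibS* is transcribed.
→ *sibS* is ON.
Tagatose is absent, so HolP is active.
Autoinducer-2 is present, so FubX is inactive.
With repressor HolP bound, *temE* is not transcribed.
→ *temE* is OFF.
MoO₄²⁻ is present, so ZorY is active.
Ornithine is present, so OxaJ is active.
With repressor ZorY bound, *gorL* is not transcribed.
So GorL is not produced.
Norleucine is present, so LutF is inactive.
With no repressor bound, *holA* is transcribed.
→ *holA* is ON.
2 of the 3 genes are transcribed.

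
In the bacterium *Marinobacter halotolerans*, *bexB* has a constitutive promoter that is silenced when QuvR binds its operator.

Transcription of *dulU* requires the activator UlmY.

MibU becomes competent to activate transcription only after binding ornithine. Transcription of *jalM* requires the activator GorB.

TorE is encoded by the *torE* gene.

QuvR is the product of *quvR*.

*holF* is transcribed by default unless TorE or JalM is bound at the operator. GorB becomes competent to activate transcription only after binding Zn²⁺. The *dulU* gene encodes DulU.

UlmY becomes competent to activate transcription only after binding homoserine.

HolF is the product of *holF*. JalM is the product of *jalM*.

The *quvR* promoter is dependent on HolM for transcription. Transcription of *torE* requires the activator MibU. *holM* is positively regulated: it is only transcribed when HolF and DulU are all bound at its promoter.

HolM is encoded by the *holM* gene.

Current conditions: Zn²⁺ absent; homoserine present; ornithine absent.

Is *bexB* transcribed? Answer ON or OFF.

Ornithine is absent, so MibU is inactive.
Required activator MibU is absent, so *torE* is not transcribed.
So TorE is not produced.
Zn²⁺ is absent, so GorB is inactive.
Required activator GorB is absent, so *jalM* is not transcribed.
So JalM is not produced.
With no repressor bound, *holF* is transcribed.
So HolF is produced and active.
Homoserine is present, so UlmY is active.
No repressor is bound and UlmY is active, so *dulU* is transcribed.
So DulU is produced and active.
No repressor is bound and HolF and DulU are active, so *holM* is transcribed.
So HolM is produced and active.
No repressor is bound and HolM is active, so *quvR* is transcribed.
So QuvR is produced and active.
With repressor QuvR bound, *bexB* is not transcribed.

OFF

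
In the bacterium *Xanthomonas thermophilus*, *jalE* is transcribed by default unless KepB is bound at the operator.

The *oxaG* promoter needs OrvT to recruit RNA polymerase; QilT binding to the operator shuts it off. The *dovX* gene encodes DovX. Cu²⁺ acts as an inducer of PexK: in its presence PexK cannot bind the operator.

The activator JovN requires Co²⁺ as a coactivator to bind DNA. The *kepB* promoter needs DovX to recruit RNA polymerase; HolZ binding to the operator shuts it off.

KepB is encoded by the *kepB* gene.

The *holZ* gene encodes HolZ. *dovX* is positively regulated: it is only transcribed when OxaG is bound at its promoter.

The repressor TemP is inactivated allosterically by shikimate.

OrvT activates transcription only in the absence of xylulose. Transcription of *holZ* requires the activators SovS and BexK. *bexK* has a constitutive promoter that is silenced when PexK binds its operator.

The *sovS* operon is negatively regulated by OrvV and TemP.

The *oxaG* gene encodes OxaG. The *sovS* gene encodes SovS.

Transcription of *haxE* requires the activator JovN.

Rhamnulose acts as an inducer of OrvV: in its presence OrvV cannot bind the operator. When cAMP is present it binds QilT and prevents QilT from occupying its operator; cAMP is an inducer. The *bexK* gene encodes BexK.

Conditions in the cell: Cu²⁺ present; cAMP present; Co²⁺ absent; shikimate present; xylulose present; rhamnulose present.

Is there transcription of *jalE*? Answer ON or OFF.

cAMP is present, so QilT is inactive.
Xylulose is present, so OrvT is inactive.
Required activator OrvT is absent, so *oxaG* is not transcribed.
So OxaG is not produced.
Required activator OxaG is absent, so *dovX* is not transcribed.
So DovX is not produced.
Rhamnulose is present, so OrvV is inactive.
Shikimate is present, so TemP is inactive.
With no repressor bound, *sovS* is transcribed.
So SovS is produced and active.
Cu²⁺ is present, so PexK is inactive.
With no repressor bound, *bexK* is transcribed.
So BexK is produced and active.
No repressor is bound and SovS and BexK are active, so *holZ* is transcribed.
So HolZ is produced and active.
With repressor HolZ bound, *kepB* is not transcribed.
So KepB is not produced.
With no repressor bound, *jalE* is transcribed.

ON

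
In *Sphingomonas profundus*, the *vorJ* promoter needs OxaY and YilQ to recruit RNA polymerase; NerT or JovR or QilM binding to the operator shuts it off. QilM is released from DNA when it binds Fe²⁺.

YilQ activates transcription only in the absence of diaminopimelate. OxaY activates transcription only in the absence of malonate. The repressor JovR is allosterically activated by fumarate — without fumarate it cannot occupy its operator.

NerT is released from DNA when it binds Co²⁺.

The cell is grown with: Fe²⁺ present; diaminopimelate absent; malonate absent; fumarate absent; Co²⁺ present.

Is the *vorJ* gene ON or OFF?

Malonate is absent, so OxaY is active.
Diaminopimelate is absent, so YilQ is active.
Co²⁺ is present, so NerT is inactive.
Fumarate is absent, so JovR is inactive.
Fe²⁺ is present, so QilM is inactive.
No repressor is bound and OxaY and YilQ are active, so *vorJ* is transcribed.

ON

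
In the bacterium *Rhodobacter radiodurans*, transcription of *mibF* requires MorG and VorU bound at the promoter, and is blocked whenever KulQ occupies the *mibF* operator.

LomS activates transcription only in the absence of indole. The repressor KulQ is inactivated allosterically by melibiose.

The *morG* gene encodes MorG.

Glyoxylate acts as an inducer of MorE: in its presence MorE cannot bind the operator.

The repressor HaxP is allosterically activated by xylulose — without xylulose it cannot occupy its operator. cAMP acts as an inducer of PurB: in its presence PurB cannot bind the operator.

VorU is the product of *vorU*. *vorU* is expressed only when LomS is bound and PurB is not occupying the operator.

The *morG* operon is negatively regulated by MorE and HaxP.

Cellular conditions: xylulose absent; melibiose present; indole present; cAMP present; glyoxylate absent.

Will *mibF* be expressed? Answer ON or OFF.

OFF

Melibiose is present, so KulQ is inactive.
Glyoxylate is absent, so MorE is active.
Xylulose is absent, so HaxP is inactive.
With repressor MorE bound, *morG* is not transcribed.
So MorG is not produced.
cAMP is present, so PurB is inactive.
Indole is present, so LomS is inactive.
Required activator LomS is absent, so *vorU* is not transcribed.
So VorU is not produced.
Required activator MorG is absent, so *mibF* is not transcribed.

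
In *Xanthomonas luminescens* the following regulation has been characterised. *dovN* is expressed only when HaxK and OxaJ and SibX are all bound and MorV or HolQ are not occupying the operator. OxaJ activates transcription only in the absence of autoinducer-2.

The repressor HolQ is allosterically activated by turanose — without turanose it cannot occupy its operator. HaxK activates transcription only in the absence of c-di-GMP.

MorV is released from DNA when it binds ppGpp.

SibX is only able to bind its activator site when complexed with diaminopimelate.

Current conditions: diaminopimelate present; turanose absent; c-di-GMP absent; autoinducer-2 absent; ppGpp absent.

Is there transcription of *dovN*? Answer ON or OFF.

OFF

c-di-GMP is absent, so HaxK is active.
Autoinducer-2 is absent, so OxaJ is active.
ppGpp is absent, so MorV is active.
Diaminopimelate is present, so SibX is active.
Turanose is absent, so HolQ is inactive.
With repressor MorV bound, *dovN* is not transcribed.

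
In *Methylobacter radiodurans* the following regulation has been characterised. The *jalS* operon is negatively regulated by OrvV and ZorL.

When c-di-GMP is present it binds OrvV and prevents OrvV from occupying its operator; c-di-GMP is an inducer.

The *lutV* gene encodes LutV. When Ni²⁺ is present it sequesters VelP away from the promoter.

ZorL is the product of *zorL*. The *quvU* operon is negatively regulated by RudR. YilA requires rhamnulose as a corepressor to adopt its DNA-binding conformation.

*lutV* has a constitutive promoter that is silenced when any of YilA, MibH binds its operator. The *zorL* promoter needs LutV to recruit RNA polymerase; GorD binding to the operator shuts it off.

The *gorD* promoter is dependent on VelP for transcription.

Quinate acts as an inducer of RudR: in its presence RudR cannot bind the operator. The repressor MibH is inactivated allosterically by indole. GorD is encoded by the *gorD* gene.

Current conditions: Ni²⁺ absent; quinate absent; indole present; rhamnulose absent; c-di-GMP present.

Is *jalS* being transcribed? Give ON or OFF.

c-di-GMP is present, so OrvV is inactive.
Rhamnulose is absent, so YilA is inactive.
Indole is present, so MibH is inactive.
With no repressor bound, *lutV* is transcribed.
So LutV is produced and active.
Ni²⁺ is absent, so VelP is active.
No repressor is bound and VelP is active, so *gorD* is transcribed.
So GorD is produced and active.
With repressor GorD bound, *zorL* is not transcribed.
So ZorL is not produced.
With no repressor bound, *jalS* is transcribed.

ON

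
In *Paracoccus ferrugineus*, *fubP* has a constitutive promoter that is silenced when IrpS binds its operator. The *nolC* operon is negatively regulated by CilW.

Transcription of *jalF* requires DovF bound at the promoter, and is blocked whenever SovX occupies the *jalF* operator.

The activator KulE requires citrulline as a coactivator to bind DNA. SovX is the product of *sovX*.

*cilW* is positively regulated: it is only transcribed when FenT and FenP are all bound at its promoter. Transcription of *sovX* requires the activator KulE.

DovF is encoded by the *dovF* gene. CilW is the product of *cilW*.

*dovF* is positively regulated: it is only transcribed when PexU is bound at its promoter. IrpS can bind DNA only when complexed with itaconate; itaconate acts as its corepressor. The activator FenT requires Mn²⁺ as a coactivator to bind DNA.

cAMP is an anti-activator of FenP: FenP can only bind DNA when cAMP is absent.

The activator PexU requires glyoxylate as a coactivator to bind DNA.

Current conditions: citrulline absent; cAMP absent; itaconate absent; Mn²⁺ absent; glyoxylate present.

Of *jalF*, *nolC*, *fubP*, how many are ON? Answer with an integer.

3

Glyoxylate is present, so PexU is active.
No repressor is bound and PexU is active, so *dovF* is transcribed.
So DovF is produced and active.
Citrulline is absent, so KulE is inactive.
Required activator KulE is absent, so *sovX* is not transcribed.
So SovX is not produced.
No repressor is bound and DovF is active, so *jalF* is transcribed.
→ *jalF* is ON.
Mn²⁺ is absent, so FenT is inactive.
cAMP is absent, so FenP is active.
Required activator FenT is absent, so *cilW* is not transcribed.
So CilW is not produced.
With no repressor bound, *nolC* is transcribed.
→ *nolC* is ON.
Itaconate is absent, so IrpS is inactive.
With no repressor bound, *fubP* is transcribed.
→ *fubP* is ON.
3 of the 3 genes are transcribed.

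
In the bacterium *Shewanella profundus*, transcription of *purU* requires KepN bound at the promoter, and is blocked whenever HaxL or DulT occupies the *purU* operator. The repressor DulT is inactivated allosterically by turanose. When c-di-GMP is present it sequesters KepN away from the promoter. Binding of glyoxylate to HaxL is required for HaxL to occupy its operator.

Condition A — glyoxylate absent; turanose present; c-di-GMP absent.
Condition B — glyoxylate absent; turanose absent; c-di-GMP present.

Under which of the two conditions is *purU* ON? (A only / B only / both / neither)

Condition A:
Glyoxylate is absent, so HaxL is inactive.
Turanose is present, so DulT is inactive.
c-di-GMP is absent, so KepN is active.
No repressor is bound and KepN is active, so *purU* is transcribed.
→ *purU* is ON in A.
Condition B:
Glyoxylate is absent, so HaxL is inactive.
Turanose is absent, so DulT is active.
c-di-GMP is present, so KepN is inactive.
With repressor DulT bound, *purU* is not transcribed.
→ *purU* is OFF in B.

A only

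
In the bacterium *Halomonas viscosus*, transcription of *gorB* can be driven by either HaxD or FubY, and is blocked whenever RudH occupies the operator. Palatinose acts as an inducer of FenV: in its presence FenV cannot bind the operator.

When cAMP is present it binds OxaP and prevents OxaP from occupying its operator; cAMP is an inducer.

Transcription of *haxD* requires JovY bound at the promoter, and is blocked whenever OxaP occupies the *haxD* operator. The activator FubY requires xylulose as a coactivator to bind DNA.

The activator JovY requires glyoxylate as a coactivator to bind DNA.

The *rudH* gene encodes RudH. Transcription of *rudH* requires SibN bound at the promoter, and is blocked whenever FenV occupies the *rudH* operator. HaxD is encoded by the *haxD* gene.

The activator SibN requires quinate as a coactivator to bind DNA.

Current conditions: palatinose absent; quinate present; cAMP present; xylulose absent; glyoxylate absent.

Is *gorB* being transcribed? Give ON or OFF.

OFF

Glyoxylate is absent, so JovY is inactive.
cAMP is present, so OxaP is inactive.
Required activator JovY is absent, so *haxD* is not transcribed.
So HaxD is not produced.
Xylulose is absent, so FubY is inactive.
Quinate is present, so SibN is active.
Palatinose is absent, so FenV is active.
With repressor FenV bound, *rudH* is not transcribed.
So RudH is not produced.
No activator is available at the *gorB* promoter, so *gorB* is not transcribed.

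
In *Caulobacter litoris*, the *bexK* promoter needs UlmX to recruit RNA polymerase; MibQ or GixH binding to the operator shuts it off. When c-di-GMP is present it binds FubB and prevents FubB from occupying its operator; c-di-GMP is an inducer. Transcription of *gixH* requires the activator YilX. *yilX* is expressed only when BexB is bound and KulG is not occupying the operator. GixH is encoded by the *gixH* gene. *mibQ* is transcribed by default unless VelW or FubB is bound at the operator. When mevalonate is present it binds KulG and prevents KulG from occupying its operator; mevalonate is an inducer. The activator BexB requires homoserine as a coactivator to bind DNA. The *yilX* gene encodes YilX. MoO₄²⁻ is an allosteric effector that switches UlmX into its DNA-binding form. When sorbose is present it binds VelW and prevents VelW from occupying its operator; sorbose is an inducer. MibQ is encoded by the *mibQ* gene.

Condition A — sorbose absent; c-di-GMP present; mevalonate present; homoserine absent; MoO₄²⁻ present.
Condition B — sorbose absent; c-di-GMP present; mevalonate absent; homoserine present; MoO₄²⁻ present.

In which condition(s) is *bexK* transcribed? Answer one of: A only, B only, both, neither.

Condition A:
Sorbose is absent, so VelW is active.
c-di-GMP is present, so FubB is inactive.
With repressor VelW bound, *mibQ* is not transcribed.
So MibQ is not produced.
Mevalonate is present, so KulG is inactive.
Homoserine is absent, so BexB is inactive.
Required activator BexB is absent, so *yilX* is not transcribed.
So YilX is not produced.
Required activator YilX is absent, so *gixH* is not transcribed.
So GixH is not produced.
MoO₄²⁻ is present, so UlmX is active.
No repressor is bound and UlmX is active, so *bexK* is transcribed.
→ *bexK* is ON in A.
Condition B:
Sorbose is absent, so VelW is active.
c-di-GMP is present, so FubB is inactive.
With repressor VelW bound, *mibQ* is not transcribed.
So MibQ is not produced.
Mevalonate is absent, so KulG is active.
Homoserine is present, so BexB is active.
With repressor KulG bound, *yilX* is not transcribed.
So YilX is not produced.
Required activator YilX is absent, so *gixH* is not transcribed.
So GixH is not produced.
MoO₄²⁻ is present, so UlmX is active.
No repressor is bound and UlmX is active, so *bexK* is transcribed.
→ *bexK* is ON in B.

both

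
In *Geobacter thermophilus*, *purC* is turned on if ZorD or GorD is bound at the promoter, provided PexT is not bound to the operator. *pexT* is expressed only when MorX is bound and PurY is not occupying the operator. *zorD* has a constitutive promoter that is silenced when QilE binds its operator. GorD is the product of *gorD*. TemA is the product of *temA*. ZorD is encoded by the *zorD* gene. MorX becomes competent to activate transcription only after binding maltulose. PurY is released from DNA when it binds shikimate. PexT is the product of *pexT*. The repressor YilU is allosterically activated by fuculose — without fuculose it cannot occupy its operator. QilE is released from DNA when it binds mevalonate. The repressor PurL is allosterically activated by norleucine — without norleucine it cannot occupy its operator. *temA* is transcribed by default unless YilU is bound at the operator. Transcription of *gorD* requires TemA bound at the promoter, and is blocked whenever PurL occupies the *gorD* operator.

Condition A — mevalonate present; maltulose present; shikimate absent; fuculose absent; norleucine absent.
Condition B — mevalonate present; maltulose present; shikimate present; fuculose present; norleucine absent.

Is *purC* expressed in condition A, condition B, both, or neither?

A only

Condition A:
Mevalonate is present, so QilE is inactive.
With no repressor bound, *zorD* is transcribed.
So ZorD is produced and active.
Maltulose is present, so MorX is active.
Shikimate is absent, so PurY is active.
With repressor PurY bound, *pexT* is not transcribed.
So PexT is not produced.
Fuculose is absent, so YilU is inactive.
With no repressor bound, *temA* is transcribed.
So TemA is produced and active.
Norleucine is absent, so PurL is inactive.
No repressor is bound and TemA is active, so *gorD* is transcribed.
So GorD is produced and active.
Activator ZorD is present, so *purC* is transcribed.
→ *purC* is ON in A.
Condition B:
Mevalonate is present, so QilE is inactive.
With no repressor bound, *zorD* is transcribed.
So ZorD is produced and active.
Maltulose is present, so MorX is active.
Shikimate is present, so PurY is inactive.
No repressor is bound and MorX is active, so *pexT* is transcribed.
So PexT is produced and active.
Fuculose is present, so YilU is active.
With repressor YilU bound, *temA* is not transcribed.
So TemA is not produced.
Norleucine is absent, so PurL is inactive.
Required activator TemA is absent, so *gorD* is not transcribed.
So GorD is not produced.
With repressor PexT bound, *purC* is not transcribed.
→ *purC* is OFF in B.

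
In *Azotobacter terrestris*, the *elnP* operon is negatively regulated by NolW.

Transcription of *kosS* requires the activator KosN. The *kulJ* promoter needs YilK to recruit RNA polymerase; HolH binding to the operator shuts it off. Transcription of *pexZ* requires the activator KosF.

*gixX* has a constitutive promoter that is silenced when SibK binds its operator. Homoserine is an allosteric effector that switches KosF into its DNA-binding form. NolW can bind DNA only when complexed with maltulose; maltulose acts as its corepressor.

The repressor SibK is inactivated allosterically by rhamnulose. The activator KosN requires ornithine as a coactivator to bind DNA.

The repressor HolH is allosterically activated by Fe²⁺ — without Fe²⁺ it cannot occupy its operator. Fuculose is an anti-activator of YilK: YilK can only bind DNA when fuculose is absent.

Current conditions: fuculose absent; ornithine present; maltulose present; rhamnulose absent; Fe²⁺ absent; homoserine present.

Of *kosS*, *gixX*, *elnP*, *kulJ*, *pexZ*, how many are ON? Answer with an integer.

3

Ornithine is present, so KosN is active.
No repressor is bound and KosN is active, so *kosS* is transcribed.
→ *kosS* is ON.
Rhamnulose is absent, so SibK is active.
With repressor SibK bound, *gixX* is not transcribed.
→ *gixX* is OFF.
Maltulose is present, so NolW is active.
With repressor NolW bound, *elnP* is not transcribed.
→ *elnP* is OFF.
Fe²⁺ is absent, so HolH is inactive.
Fuculose is absent, so YilK is active.
No repressor is bound and YilK is active, so *kulJ* is transcribed.
→ *kulJ* is ON.
Homoserine is present, so KosF is active.
No repressor is bound and KosF is active, so *pexZ* is transcribed.
→ *pexZ* is ON.
3 of the 5 genes are transcribed.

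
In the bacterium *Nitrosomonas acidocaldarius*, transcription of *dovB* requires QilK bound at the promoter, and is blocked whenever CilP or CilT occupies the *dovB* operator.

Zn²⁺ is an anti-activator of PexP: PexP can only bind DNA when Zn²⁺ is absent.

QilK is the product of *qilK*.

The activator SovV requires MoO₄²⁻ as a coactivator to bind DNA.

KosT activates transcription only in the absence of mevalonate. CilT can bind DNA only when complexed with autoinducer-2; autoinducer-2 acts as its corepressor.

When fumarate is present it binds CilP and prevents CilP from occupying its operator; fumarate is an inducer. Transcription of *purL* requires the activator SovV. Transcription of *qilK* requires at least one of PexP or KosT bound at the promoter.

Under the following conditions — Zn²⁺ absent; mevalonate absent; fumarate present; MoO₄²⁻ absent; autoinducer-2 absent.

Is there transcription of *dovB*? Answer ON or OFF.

ON

Fumarate is present, so CilP is inactive.
Autoinducer-2 is absent, so CilT is inactive.
Zn²⁺ is absent, so PexP is active.
Mevalonate is absent, so KosT is active.
Activator PexP is present, so *qilK* is transcribed.
So QilK is produced and active.
No repressor is bound and QilK is active, so *dovB* is transcribed.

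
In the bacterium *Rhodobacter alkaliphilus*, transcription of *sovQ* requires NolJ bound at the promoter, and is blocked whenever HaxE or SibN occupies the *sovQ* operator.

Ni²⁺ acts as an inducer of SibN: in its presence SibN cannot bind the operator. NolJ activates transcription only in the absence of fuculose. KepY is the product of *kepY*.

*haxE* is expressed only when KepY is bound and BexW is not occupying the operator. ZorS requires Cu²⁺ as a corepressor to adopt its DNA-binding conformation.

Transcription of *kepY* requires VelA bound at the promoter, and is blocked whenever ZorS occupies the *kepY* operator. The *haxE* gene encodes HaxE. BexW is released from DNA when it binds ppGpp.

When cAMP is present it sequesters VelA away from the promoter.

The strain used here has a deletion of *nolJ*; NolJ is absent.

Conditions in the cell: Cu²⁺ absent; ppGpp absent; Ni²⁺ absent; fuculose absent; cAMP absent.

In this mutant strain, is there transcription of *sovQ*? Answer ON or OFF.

ppGpp is absent, so BexW is active.
cAMP is absent, so VelA is active.
Cu²⁺ is absent, so ZorS is inactive.
No repressor is bound and VelA is active, so *kepY* is transcribed.
So KepY is produced and active.
With repressor BexW bound, *haxE* is not transcribed.
So HaxE is not produced.
Ni²⁺ is absent, so SibN is active.
NolJ is non-functional in this strain, so it has no effect.
With repressor SibN bound, *sovQ* is not transcribed.

OFF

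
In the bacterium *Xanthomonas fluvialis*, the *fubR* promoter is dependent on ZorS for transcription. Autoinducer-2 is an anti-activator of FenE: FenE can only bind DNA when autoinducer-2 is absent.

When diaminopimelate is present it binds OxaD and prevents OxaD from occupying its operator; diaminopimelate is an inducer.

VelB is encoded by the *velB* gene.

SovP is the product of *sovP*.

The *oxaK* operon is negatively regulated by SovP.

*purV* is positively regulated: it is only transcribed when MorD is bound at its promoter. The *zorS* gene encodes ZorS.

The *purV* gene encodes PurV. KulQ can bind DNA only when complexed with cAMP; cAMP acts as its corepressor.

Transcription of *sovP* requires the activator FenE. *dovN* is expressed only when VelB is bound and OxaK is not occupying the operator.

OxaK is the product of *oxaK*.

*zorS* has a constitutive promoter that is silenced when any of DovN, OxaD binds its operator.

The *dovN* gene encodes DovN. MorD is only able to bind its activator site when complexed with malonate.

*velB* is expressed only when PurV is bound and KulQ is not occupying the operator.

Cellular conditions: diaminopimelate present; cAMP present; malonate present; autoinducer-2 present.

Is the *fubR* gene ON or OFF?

Malonate is present, so MorD is active.
No repressor is bound and MorD is active, so *purV* is transcribed.
So PurV is produced and active.
cAMP is present, so KulQ is active.
With repressor KulQ bound, *velB* is not transcribed.
So VelB is not produced.
Autoinducer-2 is present, so FenE is inactive.
Required activator FenE is absent, so *sovP* is not transcribed.
So SovP is not produced.
With no repressor bound, *oxaK* is transcribed.
So OxaK is produced and active.
With repressor OxaK bound, *dovN* is not transcribed.
So DovN is not produced.
Diaminopimelate is present, so OxaD is inactive.
With no repressor bound, *zorS* is transcribed.
So ZorS is produced and active.
No repressor is bound and ZorS is active, so *fubR* is transcribed.

ON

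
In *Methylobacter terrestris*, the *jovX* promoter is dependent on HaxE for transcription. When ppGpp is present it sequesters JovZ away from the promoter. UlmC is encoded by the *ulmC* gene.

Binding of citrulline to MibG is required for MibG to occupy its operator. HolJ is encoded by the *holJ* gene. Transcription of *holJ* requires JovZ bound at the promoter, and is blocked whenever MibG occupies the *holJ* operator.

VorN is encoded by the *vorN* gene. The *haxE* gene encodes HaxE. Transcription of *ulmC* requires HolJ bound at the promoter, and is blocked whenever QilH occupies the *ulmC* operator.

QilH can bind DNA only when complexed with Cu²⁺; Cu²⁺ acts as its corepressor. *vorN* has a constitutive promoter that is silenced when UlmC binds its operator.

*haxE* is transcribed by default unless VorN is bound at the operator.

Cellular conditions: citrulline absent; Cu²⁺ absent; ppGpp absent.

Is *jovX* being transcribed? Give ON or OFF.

ON

Citrulline is absent, so MibG is inactive.
ppGpp is absent, so JovZ is active.
No repressor is bound and JovZ is active, so *holJ* is transcribed.
So HolJ is produced and active.
Cu²⁺ is absent, so QilH is inactive.
No repressor is bound and HolJ is active, so *ulmC* is transcribed.
So UlmC is produced and active.
With repressor UlmC bound, *vorN* is not transcribed.
So VorN is not produced.
With no repressor bound, *haxE* is transcribed.
So HaxE is produced and active.
No repressor is bound and HaxE is active, so *jovX* is transcribed.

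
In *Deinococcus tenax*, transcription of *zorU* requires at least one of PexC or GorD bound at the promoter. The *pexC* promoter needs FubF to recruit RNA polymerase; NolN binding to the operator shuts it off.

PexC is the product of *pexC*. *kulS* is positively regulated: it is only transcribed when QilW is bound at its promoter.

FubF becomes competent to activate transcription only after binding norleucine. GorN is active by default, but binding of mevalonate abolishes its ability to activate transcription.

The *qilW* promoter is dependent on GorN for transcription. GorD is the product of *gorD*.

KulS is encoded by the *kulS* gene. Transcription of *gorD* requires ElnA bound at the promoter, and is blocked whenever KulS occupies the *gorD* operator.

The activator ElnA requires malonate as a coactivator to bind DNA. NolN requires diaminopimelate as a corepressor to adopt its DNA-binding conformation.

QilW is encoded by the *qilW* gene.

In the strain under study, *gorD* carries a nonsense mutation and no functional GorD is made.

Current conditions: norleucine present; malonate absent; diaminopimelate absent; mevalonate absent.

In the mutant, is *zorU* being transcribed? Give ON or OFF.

Norleucine is present, so FubF is active.
Diaminopimelate is absent, so NolN is inactive.
No repressor is bound and FubF is active, so *pexC* is transcribed.
So PexC is produced and active.
GorD is non-functional in this strain, so it has no effect.
Activator PexC is present, so *zorU* is transcribed.

ON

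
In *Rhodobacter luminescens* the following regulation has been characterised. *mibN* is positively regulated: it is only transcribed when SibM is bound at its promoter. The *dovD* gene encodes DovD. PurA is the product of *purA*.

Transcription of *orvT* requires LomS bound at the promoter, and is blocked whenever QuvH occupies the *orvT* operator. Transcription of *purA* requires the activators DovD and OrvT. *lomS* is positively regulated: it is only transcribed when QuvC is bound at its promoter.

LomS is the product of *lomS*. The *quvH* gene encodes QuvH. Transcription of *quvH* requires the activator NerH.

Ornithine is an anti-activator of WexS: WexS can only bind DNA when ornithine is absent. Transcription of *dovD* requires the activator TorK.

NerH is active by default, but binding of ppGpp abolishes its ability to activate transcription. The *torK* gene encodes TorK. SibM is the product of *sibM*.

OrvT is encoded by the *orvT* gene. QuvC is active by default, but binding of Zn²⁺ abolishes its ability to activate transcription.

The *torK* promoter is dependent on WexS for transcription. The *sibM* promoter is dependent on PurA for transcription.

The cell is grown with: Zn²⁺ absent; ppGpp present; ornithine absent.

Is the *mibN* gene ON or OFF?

Ornithine is absent, so WexS is active.
No repressor is bound and WexS is active, so *torK* is transcribed.
So TorK is produced and active.
No repressor is bound and TorK is active, so *dovD* is transcribed.
So DovD is produced and active.
Zn²⁺ is absent, so QuvC is active.
No repressor is bound and QuvC is active, so *lomS* is transcribed.
So LomS is produced and active.
ppGpp is present, so NerH is inactive.
Required activator NerH is absent, so *quvH* is not transcribed.
So QuvH is not produced.
No repressor is bound and LomS is active, so *orvT* is transcribed.
So OrvT is produced and active.
No repressor is bound and DovD and OrvT are active, so *purA* is transcribed.
So PurA is produced and active.
No repressor is bound and PurA is active, so *sibM* is transcribed.
So SibM is produced and active.
No repressor is bound and SibM is active, so *mibN* is transcribed.

ON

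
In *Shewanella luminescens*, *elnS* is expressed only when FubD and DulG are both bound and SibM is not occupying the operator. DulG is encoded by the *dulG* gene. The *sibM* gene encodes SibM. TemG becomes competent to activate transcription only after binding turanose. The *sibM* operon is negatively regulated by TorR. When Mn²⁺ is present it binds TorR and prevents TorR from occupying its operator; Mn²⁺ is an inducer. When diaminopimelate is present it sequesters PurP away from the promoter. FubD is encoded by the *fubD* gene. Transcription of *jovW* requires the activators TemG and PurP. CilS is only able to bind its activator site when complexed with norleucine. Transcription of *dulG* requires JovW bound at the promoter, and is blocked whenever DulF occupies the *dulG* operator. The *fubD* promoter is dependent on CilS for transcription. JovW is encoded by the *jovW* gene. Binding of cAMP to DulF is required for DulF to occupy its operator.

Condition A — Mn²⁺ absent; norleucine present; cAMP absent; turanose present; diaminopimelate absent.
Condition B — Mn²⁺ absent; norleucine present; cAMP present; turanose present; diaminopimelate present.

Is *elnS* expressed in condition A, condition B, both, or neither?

Condition A:
Mn²⁺ is absent, so TorR is active.
With repressor TorR bound, *sibM* is not transcribed.
So SibM is not produced.
Norleucine is present, so CilS is active.
No repressor is bound and CilS is active, so *fubD* is transcribed.
So FubD is produced and active.
cAMP is absent, so DulF is inactive.
Turanose is present, so TemG is active.
Diaminopimelate is absent, so PurP is active.
No repressor is bound and TemG and PurP are active, so *jovW* is transcribed.
So JovW is produced and active.
No repressor is bound and JovW is active, so *dulG* is transcribed.
So DulG is produced and active.
No repressor is bound and FubD and DulG are active, so *elnS* is transcribed.
→ *elnS* is ON in A.
Condition B:
Mn²⁺ is absent, so TorR is active.
With repressor TorR bound, *sibM* is not transcribed.
So SibM is not produced.
Norleucine is present, so CilS is active.
No repressor is bound and CilS is active, so *fubD* is transcribed.
So FubD is produced and active.
cAMP is present, so DulF is active.
Turanose is present, so TemG is active.
Diaminopimelate is present, so PurP is inactive.
Required activator PurP is absent, so *jovW* is not transcribed.
So JovW is not produced.
With repressor DulF bound, *dulG* is not transcribed.
So DulG is not produced.
Required activator DulG is absent, so *elnS* is not transcribed.
→ *elnS* is OFF in B.

A only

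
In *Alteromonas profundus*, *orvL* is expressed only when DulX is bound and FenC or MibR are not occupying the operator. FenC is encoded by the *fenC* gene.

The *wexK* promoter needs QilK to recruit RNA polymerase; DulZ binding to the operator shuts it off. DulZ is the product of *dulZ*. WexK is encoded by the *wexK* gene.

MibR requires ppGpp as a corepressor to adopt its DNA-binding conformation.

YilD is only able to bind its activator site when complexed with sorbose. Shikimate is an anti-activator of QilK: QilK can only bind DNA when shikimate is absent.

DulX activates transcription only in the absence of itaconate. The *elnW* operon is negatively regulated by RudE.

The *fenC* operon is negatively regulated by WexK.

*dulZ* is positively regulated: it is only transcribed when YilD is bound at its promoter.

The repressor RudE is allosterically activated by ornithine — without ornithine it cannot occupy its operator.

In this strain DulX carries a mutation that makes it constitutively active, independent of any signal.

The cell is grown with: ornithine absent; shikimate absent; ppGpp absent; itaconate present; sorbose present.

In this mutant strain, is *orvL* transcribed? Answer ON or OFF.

OFF

Shikimate is absent, so QilK is active.
Sorbose is present, so YilD is active.
No repressor is bound and YilD is active, so *dulZ* is transcribed.
So DulZ is produced and active.
With repressor DulZ bound, *wexK* is not transcribed.
So WexK is not produced.
With no repressor bound, *fenC* is transcribed.
So FenC is produced and active.
DulX is constitutively active in this strain.
ppGpp is absent, so MibR is inactive.
With repressor FenC bound, *orvL* is not transcribed.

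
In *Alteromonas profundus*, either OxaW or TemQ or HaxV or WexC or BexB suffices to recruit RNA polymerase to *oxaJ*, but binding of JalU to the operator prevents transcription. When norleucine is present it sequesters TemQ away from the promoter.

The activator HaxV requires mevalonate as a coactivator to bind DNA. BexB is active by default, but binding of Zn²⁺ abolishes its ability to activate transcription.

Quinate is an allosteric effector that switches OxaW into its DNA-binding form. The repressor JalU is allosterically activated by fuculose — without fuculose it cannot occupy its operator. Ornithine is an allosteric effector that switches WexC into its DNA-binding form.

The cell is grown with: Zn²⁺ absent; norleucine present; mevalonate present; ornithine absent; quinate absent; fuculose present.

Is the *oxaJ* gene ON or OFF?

Quinate is absent, so OxaW is inactive.
Norleucine is present, so TemQ is inactive.
Fuculose is present, so JalU is active.
Mevalonate is present, so HaxV is active.
Ornithine is absent, so WexC is inactive.
Zn²⁺ is absent, so BexB is active.
With repressor JalU bound, *oxaJ* is not transcribed.

OFF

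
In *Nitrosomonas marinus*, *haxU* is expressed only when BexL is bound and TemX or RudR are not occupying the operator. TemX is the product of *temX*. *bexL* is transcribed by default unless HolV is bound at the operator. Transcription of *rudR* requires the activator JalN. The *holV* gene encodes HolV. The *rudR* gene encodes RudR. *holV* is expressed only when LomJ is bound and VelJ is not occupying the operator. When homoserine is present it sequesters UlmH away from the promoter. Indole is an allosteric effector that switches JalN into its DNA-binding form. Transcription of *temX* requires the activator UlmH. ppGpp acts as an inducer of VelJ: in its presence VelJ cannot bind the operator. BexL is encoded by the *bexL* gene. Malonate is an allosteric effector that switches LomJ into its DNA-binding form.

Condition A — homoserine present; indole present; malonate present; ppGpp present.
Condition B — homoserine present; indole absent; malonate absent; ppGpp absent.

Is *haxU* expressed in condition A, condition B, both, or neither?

Condition A:
Homoserine is present, so UlmH is inactive.
Required activator UlmH is absent, so *temX* is not transcribed.
So TemX is not produced.
Indole is present, so JalN is active.
No repressor is bound and JalN is active, so *rudR* is transcribed.
So RudR is produced and active.
Malonate is present, so LomJ is active.
ppGpp is present, so VelJ is inactive.
No repressor is bound and LomJ is active, so *holV* is transcribed.
So HolV is produced and active.
With repressor HolV bound, *bexL* is not transcribed.
So BexL is not produced.
With repressor RudR bound, *haxU* is not transcribed.
→ *haxU* is OFF in A.
Condition B:
Homoserine is present, so UlmH is inactive.
Required activator UlmH is absent, so *temX* is not transcribed.
So TemX is not produced.
Indole is absent, so JalN is inactive.
Required activator JalN is absent, so *rudR* is not transcribed.
So RudR is not produced.
Malonate is absent, so LomJ is inactive.
ppGpp is absent, so VelJ is active.
With repressor VelJ bound, *holV* is not transcribed.
So HolV is not produced.
With no repressor bound, *bexL* is transcribed.
So BexL is produced and active.
No repressor is bound and BexL is active, so *haxU* is transcribed.
→ *haxU* is ON in B.

B only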